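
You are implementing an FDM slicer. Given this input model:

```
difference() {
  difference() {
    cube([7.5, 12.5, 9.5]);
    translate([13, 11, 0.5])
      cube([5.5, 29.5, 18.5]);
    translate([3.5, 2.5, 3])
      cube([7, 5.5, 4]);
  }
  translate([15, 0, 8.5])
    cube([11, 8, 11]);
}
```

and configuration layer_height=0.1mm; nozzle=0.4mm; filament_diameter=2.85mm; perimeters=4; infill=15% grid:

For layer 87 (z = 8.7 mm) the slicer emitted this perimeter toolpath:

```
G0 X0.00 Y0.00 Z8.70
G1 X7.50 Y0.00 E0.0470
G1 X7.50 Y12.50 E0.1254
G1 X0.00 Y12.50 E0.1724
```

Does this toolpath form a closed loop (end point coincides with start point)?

Start point (G0): (0.00, 0.00). End point (last G1): the path does not return to the start — open.

no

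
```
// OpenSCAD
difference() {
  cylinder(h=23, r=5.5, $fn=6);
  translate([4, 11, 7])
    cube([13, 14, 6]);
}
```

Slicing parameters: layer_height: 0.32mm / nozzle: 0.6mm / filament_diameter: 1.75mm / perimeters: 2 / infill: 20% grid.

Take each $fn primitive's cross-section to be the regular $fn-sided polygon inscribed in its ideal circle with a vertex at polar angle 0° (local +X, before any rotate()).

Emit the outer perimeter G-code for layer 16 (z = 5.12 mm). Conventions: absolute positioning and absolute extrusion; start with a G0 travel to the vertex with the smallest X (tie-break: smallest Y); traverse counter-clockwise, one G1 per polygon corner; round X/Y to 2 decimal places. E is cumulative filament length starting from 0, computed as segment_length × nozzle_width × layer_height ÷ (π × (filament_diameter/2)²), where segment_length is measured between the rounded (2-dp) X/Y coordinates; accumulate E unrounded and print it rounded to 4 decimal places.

At z = 5.12 mm: the r=5.5 cylinder contributes a regular 6-gon of circumradius 5.5; the cube at (4, 11) is absent (z outside [7, 13]); After the difference (first − rest): none of the subtracted shapes is present at this height, so the r=5.5 cylinder is unchanged — 1 connected region. The outline is a single polygon with 6 vertices. Extrusion per mm of travel: 0.6 × 0.32 / (π × 0.875²) = 0.079824. Accumulating E over each segment gives final E = 2.6333.

G0 X-5.50 Y0.00 Z5.12
G1 X-2.75 Y-4.76 E0.4388
G1 X2.75 Y-4.76 E0.8779
G1 X5.50 Y0.00 E1.3167
G1 X2.75 Y4.76 E1.7555
G1 X-2.75 Y4.76 E2.1945
G1 X-5.50 Y0.00 E2.6333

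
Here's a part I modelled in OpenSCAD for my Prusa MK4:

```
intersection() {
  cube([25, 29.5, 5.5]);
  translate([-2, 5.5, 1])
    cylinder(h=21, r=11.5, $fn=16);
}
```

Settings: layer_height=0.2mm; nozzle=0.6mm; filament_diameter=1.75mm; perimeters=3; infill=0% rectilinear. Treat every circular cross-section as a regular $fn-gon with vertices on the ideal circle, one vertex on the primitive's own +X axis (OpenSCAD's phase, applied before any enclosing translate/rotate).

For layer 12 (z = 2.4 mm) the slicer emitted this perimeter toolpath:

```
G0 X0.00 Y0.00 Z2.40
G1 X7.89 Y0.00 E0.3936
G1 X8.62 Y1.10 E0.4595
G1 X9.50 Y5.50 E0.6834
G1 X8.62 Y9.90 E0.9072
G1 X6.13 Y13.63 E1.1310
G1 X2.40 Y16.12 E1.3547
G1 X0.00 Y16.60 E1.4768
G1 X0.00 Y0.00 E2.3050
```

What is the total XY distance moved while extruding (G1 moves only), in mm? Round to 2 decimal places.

46.20 mm

Sum the Euclidean lengths of each G1 segment: total = 46.20 mm.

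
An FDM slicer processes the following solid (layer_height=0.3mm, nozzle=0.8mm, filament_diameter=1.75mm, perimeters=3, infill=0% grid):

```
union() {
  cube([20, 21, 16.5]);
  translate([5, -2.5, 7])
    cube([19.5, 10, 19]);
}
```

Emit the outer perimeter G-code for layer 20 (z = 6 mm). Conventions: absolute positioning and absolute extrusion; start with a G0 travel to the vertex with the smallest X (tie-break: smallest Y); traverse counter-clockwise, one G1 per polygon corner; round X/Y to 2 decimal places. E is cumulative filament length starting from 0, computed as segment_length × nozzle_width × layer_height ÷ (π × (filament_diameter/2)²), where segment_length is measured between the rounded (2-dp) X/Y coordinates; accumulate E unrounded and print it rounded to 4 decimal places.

G0 X0.00 Y0.00 Z6.00
G1 X20.00 Y0.00 E1.9956
G1 X20.00 Y21.00 E4.0910
G1 X0.00 Y21.00 E6.0866
G1 X0.00 Y0.00 E8.1820

At z = 6 mm: the cube (footprint 20×21) is included at this height; the cube at (5, -2.5) does not reach this height (z outside [7, 26]); Taking the union: only the 20×21 cube is present, so the union is just that shape — 1 connected region. The outline is a single polygon with 4 vertices. Extrusion per mm of travel: 0.8 × 0.3 / (π × 0.875²) = 0.099780. Accumulating E over each segment gives final E = 8.1820.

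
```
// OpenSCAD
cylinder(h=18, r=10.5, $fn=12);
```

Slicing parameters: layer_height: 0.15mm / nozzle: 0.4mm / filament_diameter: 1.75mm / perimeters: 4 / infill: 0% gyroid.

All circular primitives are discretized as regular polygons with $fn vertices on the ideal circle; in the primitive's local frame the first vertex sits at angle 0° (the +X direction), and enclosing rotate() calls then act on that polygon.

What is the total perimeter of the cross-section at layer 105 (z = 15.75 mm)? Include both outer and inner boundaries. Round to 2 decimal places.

65.22 mm

At z = 15.75 mm: the r=10.5 cylinder gives a regular 12-gon of circumradius 10.5 (constant along its height) (perimeter = 2·12·10.500·sin(180°/12) = 65.22 mm). Overall, the cross-section is a single solid region. Total boundary length (outer) = 65.22 mm.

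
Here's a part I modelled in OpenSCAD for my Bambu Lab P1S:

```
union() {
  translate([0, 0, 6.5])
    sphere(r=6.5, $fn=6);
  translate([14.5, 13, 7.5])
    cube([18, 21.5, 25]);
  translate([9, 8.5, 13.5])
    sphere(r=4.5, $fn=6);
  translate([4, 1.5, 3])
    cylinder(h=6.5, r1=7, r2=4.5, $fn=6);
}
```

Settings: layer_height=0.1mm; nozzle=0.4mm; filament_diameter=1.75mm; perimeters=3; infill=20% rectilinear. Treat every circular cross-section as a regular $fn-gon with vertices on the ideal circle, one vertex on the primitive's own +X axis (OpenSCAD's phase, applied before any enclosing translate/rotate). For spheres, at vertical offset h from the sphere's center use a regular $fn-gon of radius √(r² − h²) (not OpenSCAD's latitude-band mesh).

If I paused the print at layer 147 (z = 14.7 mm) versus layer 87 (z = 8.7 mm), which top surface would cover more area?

layer 87 (z = 8.7 mm)

Layer 147 (z = 14.7): the sphere does not reach this height (|z−center|=8.200 > r=6.5); the cube at (14.5, 13) is present — its section is the full 18×21.5 rectangle (area 387.00 mm²); the r=4.5 sphere at (9, 8.5) slices to a regular 6-gon of circumradius 4.337 (√(r²−h²) with h=1.2 from center) (area = (6/2)·4.337²·sin(360°/6) = 48.87 mm²); the cone at (4, 1.5) is absent (z outside [3, 9.5]); Merging all regions: the 2 present regions are separate (no shared area or edge), so areas and boundary lengths simply add and each stays a separate island — area = 435.87 mm². So its area = 435.87 mm². Layer 87 (z = 8.7): the r=6.5 sphere contributes a regular 6-gon of circumradius √(6.5²−2.2²) = 6.116 (area = (6/2)·6.116²·sin(360°/6) = 97.19 mm²); the cube at (14.5, 13) is present — its section is the full 18×21.5 rectangle (area 387.00 mm²); the sphere at (9, 8.5) is not intersected at this z (|z−center|=4.800 > r=4.5); the cone at (4, 1.5) contributes a regular 6-gon of circumradius 4.808 (interpolated between r1=7 and r2=4.5 at t=0.877) (area = (6/2)·4.808²·sin(360°/6) = 60.05 mm²); Taking the union: the regions partially overlap — summed areas 544.25 mm² minus the doubly-counted overlap 35.81 mm² gives 508.44 mm² — area = 508.44 mm². So its area = 508.44 mm². Layer 87 is larger (508.44 vs 435.87 mm²).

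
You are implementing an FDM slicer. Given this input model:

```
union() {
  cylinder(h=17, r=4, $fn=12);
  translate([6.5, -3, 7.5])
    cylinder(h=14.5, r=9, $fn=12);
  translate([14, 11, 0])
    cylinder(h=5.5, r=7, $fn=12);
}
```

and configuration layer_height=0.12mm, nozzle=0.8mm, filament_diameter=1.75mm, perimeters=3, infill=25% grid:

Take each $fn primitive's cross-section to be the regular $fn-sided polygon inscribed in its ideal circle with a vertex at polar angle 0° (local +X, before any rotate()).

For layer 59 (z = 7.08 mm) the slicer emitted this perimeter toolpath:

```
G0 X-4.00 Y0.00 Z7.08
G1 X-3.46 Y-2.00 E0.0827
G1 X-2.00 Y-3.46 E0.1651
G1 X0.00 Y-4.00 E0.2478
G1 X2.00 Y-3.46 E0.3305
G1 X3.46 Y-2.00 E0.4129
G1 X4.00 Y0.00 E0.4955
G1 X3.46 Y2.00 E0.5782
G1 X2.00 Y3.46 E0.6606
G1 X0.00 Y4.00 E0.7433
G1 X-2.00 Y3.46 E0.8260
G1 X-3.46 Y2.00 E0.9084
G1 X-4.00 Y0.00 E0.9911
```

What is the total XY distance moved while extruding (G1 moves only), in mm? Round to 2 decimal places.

Sum the Euclidean lengths of each G1 segment: total = 24.83 mm.

24.83 mm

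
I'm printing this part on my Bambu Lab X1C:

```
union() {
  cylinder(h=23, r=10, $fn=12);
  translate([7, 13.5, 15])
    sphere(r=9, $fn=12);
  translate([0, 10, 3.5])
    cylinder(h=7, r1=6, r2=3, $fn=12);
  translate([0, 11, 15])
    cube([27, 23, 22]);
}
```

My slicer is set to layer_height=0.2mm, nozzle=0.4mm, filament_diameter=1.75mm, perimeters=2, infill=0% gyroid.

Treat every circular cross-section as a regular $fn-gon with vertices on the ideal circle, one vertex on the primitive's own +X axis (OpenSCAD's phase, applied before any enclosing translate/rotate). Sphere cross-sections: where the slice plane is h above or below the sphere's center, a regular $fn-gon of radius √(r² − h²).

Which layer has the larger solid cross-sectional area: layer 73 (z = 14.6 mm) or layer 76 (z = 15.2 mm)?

Layer 73 (z = 14.6): the r=10 cylinder contributes a regular 12-gon of circumradius 10 (area = (12/2)·10.000²·sin(360°/12) = 300.00 mm²); the r=9 sphere at (7, 13.5) contributes a regular 12-gon of circumradius √(9²−0.4²) = 8.991 (area = (12/2)·8.991²·sin(360°/12) = 242.52 mm²); the cone at (0, 10) is not intersected at this z (z outside [3.5, 10.5]); the cube at (0, 11) is not intersected at this z (z outside [15, 37]); Combining (union): the regions partially overlap — summed areas 542.52 mm² minus the doubly-counted overlap 24.46 mm² gives 518.06 mm² — area = 518.06 mm². So its area = 518.06 mm². Layer 76 (z = 15.2): the r=10 cylinder contributes a regular 12-gon of circumradius 10 (area = (12/2)·10.000²·sin(360°/12) = 300.00 mm²); the r=9 sphere at (7, 13.5) slices to a regular 12-gon of circumradius 8.998 (√(r²−h²) with h=0.2 from center) (area = (12/2)·8.998²·sin(360°/12) = 242.88 mm²); the cone at (0, 10) is absent (z outside [3.5, 10.5]); the cube at (0, 11) is present — its section is the full 27×23 rectangle (area 621.00 mm²); Taking the union: the regions partially overlap — summed areas 1163.88 mm² minus the doubly-counted overlap 178.54 mm² gives 985.34 mm² — area = 985.34 mm². So its area = 985.34 mm². Layer 76 is larger (985.34 vs 518.06 mm²).

layer 76 (z = 15.2 mm)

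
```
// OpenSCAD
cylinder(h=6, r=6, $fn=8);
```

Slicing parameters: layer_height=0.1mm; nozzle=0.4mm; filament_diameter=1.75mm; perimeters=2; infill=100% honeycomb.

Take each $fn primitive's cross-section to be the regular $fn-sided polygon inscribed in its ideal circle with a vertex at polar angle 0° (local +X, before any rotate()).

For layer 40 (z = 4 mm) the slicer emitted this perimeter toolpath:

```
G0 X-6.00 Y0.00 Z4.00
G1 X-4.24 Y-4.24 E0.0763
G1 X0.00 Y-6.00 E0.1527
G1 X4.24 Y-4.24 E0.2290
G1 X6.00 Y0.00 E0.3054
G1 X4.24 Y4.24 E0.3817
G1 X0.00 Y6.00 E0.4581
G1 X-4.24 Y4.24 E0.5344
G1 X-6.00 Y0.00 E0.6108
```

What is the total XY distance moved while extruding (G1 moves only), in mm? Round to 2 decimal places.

Sum the Euclidean lengths of each G1 segment: total = 36.73 mm.

36.73 mm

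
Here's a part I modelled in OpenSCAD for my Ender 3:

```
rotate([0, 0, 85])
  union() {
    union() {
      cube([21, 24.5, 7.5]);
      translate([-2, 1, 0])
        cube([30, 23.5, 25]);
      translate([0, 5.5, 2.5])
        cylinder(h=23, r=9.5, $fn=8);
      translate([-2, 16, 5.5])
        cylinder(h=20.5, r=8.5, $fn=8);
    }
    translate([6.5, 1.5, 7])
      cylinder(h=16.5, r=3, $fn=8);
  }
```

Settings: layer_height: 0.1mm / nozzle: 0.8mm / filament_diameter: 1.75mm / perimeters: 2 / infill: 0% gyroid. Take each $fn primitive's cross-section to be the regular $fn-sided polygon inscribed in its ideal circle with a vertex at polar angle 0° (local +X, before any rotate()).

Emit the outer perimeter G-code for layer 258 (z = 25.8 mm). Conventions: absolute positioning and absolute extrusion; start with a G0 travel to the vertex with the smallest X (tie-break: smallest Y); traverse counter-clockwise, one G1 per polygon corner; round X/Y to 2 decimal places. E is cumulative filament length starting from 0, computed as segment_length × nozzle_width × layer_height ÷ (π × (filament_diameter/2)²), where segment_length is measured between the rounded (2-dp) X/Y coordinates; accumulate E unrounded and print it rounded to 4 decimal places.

At z = 25.8 mm: the cube does not reach this height (z outside [0, 7.5]); the cube at (-2, 1) does not reach this height (z outside [0, 25]); the cylinder at (0, 5.5) is absent (z outside [2.5, 25.5]); the cylinder at (-2, 16): section is a regular 8-gon, circumradius r=8.5; Taking the union: only the r=8.5 cylinder at (-2, 16) is present, so the union is just that shape — 1 connected region; the cylinder at (6.5, 1.5) is absent (z outside [7, 23.5]); Merging all regions: only that combined region is present, so the union is just that shape — 1 connected region; (whole slice rotated 85° about Z — lengths, areas and connectivity unchanged). The outline is a single polygon with 8 vertices. Extrusion per mm of travel: 0.8 × 0.1 / (π × 0.875²) = 0.033260. Accumulating E over each segment gives final E = 1.7310.

G0 X-24.58 Y0.14 Z25.80
G1 X-22.62 Y-6.06 E0.2163
G1 X-16.85 Y-9.07 E0.4327
G1 X-10.65 Y-7.11 E0.6490
G1 X-7.65 Y-1.34 E0.8653
G1 X-9.60 Y4.87 E1.0818
G1 X-15.37 Y7.87 E1.2981
G1 X-21.58 Y5.91 E1.5147
G1 X-24.58 Y0.14 E1.7310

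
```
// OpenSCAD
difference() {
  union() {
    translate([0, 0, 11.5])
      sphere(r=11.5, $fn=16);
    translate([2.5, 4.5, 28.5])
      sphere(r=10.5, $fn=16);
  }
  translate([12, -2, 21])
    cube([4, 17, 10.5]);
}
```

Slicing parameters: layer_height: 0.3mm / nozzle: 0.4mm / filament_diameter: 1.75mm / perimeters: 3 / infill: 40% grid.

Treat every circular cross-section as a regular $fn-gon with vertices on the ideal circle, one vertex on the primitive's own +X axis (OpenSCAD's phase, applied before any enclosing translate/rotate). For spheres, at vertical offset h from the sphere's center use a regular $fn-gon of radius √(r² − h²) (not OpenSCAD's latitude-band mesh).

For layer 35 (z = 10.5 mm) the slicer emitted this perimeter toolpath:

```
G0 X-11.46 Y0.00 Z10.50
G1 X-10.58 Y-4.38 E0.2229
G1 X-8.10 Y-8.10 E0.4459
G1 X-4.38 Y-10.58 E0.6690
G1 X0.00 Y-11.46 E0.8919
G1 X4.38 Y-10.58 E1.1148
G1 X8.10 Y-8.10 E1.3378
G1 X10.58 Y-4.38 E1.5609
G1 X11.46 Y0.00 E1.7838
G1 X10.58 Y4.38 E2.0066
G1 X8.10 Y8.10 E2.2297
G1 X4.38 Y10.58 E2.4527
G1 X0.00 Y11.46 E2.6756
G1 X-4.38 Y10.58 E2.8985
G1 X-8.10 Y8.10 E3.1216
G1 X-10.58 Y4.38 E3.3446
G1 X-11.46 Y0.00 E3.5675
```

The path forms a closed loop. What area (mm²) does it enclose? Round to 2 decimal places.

401.66 mm²

Apply the shoelace formula to the sequence of (X, Y) vertices; enclosed area = 401.66 mm².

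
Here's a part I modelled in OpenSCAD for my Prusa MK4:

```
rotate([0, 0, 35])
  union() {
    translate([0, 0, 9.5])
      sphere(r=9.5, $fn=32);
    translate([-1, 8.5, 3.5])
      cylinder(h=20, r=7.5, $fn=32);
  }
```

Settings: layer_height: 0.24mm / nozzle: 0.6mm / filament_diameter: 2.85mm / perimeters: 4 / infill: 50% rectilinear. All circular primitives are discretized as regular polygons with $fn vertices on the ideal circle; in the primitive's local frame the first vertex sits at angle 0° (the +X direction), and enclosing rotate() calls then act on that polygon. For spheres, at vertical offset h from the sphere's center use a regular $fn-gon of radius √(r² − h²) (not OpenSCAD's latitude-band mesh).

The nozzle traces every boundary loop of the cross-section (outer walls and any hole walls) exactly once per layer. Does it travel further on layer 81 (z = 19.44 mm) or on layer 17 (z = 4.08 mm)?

Layer 81 (z = 19.44): the sphere does not reach this height (|z−center|=9.940 > r=9.5); the cylinder at (-1, 8.5): section is a regular 32-gon, circumradius r=7.5 (perimeter = 2·32·7.500·sin(180°/32) = 47.05 mm); Taking the union: only the r=7.5 cylinder at (-1, 8.5) is present, so the union is just that shape — boundary = 47.05 mm; (whole slice rotated 35° about Z — lengths, areas and connectivity unchanged). So its perimeter = 47.05 mm. Layer 17 (z = 4.08): the r=9.5 sphere contributes a regular 32-gon of circumradius √(9.5²−5.42²) = 7.802 (perimeter = 2·32·7.802·sin(180°/32) = 48.94 mm); the r=7.5 cylinder at (-1, 8.5) contributes a regular 32-gon of circumradius 7.5 (perimeter = 2·32·7.500·sin(180°/32) = 47.05 mm); Merging all regions: the regions partially overlap (shared area 59.38 mm²), so the edge portions inside another operand are dropped and the merged outline is re-measured after clipping — boundary = 66.23 mm; (whole slice rotated 35° about Z — lengths, areas and connectivity unchanged). So its perimeter = 66.23 mm. Layer 17 is larger (66.23 vs 47.05 mm).

layer 17 (z = 4.08 mm)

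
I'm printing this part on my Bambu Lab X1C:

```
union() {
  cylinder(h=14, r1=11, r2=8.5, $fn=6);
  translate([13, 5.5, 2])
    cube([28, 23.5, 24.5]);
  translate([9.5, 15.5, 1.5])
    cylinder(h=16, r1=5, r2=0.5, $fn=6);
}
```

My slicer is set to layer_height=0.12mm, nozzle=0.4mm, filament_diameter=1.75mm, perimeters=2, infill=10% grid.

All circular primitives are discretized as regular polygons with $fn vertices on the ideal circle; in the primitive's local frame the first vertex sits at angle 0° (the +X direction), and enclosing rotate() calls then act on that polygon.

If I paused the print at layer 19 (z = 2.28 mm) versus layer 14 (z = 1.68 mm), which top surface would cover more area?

Layer 19 (z = 2.28): the cone: at t=0.163 of its height the radius interpolates to r₁+(r₂−r₁)t = 10.593, giving a regular 6-gon of that circumradius (area = (6/2)·10.593²·sin(360°/6) = 291.53 mm²); the cube at (13, 5.5) (footprint 28×23.5) is included at this height (area 658.00 mm²); the cone at (9.5, 15.5) contributes a regular 6-gon of circumradius 4.781 (interpolated between r1=5 and r2=0.5 at t=0.049) (area = (6/2)·4.781²·sin(360°/6) = 59.38 mm²); Combining (union): the regions partially overlap — summed areas 1008.90 mm² minus the doubly-counted overlap 2.84 mm² gives 1006.06 mm² — area = 1006.06 mm². So its area = 1006.06 mm². Layer 14 (z = 1.68): the cone: at t=0.120 of its height the radius interpolates to r₁+(r₂−r₁)t = 10.700, giving a regular 6-gon of that circumradius (area = (6/2)·10.700²·sin(360°/6) = 297.45 mm²); the cube at (13, 5.5) is not intersected at this z (z outside [2, 26.5]); the cone at (9.5, 15.5) (r1=5→r2=0.5) has section circumradius 4.949 here — a regular 6-gon (area = (6/2)·4.949²·sin(360°/6) = 63.64 mm²); Taking the union: the 2 present regions are separate (no shared area or edge), so areas and boundary lengths simply add and each stays a separate island — area = 361.10 mm². So its area = 361.10 mm². Layer 19 is larger (1006.06 vs 361.10 mm²).

layer 19 (z = 2.28 mm)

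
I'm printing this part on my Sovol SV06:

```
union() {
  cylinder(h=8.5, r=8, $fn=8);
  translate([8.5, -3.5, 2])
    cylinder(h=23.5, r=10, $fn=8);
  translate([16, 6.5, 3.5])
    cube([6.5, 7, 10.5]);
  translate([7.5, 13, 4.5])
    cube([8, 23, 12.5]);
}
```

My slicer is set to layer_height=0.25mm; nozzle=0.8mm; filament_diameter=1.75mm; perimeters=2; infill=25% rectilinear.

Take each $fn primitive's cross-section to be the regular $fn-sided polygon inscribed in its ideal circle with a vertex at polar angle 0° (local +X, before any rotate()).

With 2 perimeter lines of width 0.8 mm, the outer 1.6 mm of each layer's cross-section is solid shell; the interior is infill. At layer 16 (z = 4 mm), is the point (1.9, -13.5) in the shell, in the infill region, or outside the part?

At z = 4 mm: the cylinder: section is a regular 8-gon, circumradius r=8; the cylinder at (8.5, -3.5): section is a regular 8-gon, circumradius r=10; the cube at (16, 6.5) (footprint 6.5×7) is included at this height; the cube at (7.5, 13) does not reach this height (z outside [4.5, 17]); Combining (union): the regions partially overlap (shared area 78.60 mm²), so overlapping operands fuse into one piece — 2 connected regions. Overall, the cross-section has 2 separate islands. The nearest boundary edge runs (8.50, -13.50)→(1.43, -10.57); distance from the point to it = 2.53 mm. The point is not inside any of the regions above, so it lies outside the cross-section (2.53 mm from the nearest boundary).

outside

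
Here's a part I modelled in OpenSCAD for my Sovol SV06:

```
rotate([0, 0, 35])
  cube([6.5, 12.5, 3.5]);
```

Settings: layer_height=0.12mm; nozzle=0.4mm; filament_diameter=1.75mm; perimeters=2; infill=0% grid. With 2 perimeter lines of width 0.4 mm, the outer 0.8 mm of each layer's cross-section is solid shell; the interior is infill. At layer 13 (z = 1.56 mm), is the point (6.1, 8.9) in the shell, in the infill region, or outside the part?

outside

At z = 1.56 mm: the cube is present — its section is the full 6.5×12.5 rectangle; (whole slice rotated 35° about Z — lengths, areas and connectivity unchanged). Overall, the cross-section is a single solid region. Undo the 35° rotation: the query point maps to (10.102, 3.792) in the un-rotated model frame. The nearest boundary edge runs (6.50, 0.00)→(6.50, 12.50); distance from the point to it = 3.60 mm. The point is not inside any of the regions above, so it lies outside the cross-section (3.60 mm from the nearest boundary).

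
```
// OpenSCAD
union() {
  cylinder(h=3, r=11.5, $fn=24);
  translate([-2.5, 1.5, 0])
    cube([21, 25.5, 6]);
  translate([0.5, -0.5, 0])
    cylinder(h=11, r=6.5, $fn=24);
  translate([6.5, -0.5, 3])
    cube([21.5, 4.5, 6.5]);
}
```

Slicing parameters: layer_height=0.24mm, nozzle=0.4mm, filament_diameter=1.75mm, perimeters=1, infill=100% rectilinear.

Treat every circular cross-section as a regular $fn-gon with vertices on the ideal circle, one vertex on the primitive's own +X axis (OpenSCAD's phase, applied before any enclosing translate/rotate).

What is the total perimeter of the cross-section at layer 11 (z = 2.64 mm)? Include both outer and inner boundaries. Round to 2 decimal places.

At z = 2.64 mm: the r=11.5 cylinder contributes a regular 24-gon of circumradius 11.5 (perimeter = 2·24·11.500·sin(180°/24) = 72.05 mm); the cube at (-2.5, 1.5) (footprint 21×25.5) is included at this height (perimeter 93.00 mm); the r=6.5 cylinder at (0.5, -0.5) gives a regular 24-gon of circumradius 6.5 (constant along its height) (perimeter = 2·24·6.500·sin(180°/24) = 40.72 mm); the cube at (6.5, -0.5) is not intersected at this z (z outside [3, 9.5]); Combining (union): the regions partially overlap (shared area 241.39 mm²), so the edge portions inside another operand are dropped and the merged outline is re-measured after clipping — boundary = 122.56 mm. Overall, the cross-section is a single solid region. Total boundary length (outer) = 122.56 mm.

122.56 mm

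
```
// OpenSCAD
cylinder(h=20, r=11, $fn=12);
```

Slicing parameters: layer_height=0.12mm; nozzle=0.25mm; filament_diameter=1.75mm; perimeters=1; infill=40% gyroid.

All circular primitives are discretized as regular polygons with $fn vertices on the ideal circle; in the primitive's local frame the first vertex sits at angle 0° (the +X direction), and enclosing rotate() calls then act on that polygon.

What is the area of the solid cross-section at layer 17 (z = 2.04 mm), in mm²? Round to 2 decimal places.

363.00 mm²

At z = 2.04 mm: the cylinder: section is a regular 12-gon, circumradius r=11 (area = (12/2)·11.000²·sin(360°/12) = 363.00 mm²). Overall, the cross-section is a single solid region. Net area = 363.00 mm².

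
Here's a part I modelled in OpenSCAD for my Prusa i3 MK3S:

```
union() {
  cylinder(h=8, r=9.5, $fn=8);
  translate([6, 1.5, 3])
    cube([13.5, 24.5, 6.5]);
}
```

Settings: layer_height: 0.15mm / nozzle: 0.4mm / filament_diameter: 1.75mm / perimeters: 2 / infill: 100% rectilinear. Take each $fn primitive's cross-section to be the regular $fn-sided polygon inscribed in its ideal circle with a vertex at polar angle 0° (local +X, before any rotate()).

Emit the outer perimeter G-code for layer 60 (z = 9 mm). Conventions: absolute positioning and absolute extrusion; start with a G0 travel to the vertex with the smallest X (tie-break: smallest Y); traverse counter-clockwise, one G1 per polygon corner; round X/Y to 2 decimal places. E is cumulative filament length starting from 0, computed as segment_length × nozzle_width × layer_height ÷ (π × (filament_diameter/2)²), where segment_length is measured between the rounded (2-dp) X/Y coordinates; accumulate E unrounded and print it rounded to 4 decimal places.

At z = 9 mm: the cylinder does not reach this height (z outside [0, 8]); the cube at (6, 1.5) is present — its section is the full 13.5×24.5 rectangle; Combining (union): only the 13.5×24.5 cube at (6, 1.5) is present, so the union is just that shape — 1 connected region. The outline is a single polygon with 4 vertices. Extrusion per mm of travel: 0.4 × 0.15 / (π × 0.875²) = 0.024945. Accumulating E over each segment gives final E = 1.8958.

G0 X6.00 Y1.50 Z9.00
G1 X19.50 Y1.50 E0.3368
G1 X19.50 Y26.00 E0.9479
G1 X6.00 Y26.00 E1.2847
G1 X6.00 Y1.50 E1.8958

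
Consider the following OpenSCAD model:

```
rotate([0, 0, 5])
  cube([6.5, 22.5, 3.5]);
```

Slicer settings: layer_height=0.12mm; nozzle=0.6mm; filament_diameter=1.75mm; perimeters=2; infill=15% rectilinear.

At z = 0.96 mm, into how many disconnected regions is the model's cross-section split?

1

At z = 0.96 mm: the 6.5×22.5 cube contributes its full rectangle; (rotated 5° about Z; rotation is an isometry so areas/perimeters/island counts are preserved). The result has 1 disconnected region.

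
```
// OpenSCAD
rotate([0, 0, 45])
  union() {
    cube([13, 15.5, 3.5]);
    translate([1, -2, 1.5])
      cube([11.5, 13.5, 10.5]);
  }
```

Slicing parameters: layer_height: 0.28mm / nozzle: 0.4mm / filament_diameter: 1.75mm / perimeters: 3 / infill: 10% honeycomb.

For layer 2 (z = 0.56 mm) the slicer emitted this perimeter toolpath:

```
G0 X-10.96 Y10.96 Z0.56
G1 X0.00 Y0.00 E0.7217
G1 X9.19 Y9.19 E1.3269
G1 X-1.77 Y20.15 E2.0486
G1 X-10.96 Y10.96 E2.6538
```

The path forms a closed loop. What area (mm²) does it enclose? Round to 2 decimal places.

Apply the shoelace formula to the sequence of (X, Y) vertices; enclosed area = 201.44 mm².

201.44 mm²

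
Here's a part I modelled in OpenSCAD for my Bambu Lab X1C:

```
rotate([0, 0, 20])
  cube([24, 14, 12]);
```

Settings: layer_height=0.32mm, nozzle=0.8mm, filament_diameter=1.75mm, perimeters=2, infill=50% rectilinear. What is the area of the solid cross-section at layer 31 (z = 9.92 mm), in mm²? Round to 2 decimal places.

At z = 9.92 mm: the 24×14 cube contributes its full rectangle (area 336.00 mm²); (whole slice rotated 20° about Z — lengths, areas and connectivity unchanged). Overall, the cross-section is a single solid region. Net area = 336.00 mm².

336.00 mm²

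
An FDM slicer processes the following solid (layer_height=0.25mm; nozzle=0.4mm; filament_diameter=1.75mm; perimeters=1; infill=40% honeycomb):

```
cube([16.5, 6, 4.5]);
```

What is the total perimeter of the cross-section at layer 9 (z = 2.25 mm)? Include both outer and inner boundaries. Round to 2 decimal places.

45.00 mm

At z = 2.25 mm: the cube is present — its section is the full 16.5×6 rectangle (perimeter 45.00 mm). Overall, the cross-section is a single solid region. Total boundary length (outer) = 45.00 mm.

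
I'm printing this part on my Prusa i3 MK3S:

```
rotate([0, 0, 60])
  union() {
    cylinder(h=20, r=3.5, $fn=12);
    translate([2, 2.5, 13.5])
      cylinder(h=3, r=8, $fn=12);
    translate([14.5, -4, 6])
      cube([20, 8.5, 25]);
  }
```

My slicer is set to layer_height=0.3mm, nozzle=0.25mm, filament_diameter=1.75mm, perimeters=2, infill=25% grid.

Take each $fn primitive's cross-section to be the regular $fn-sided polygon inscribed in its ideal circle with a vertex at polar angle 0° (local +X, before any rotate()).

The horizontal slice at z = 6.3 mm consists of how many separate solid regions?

2

At z = 6.3 mm: the cylinder: section is a regular 12-gon, circumradius r=3.5; the cylinder at (2, 2.5) is absent (z outside [13.5, 16.5]); the cube at (14.5, -4) is present — its section is the full 20×8.5 rectangle; Taking the union: the 2 present regions are separate (no shared area or edge), so areas and boundary lengths simply add and each stays a separate island — 2 connected regions; (rotated 60° about Z; rotation is an isometry so areas/perimeters/island counts are preserved). The result has 2 disconnected regions.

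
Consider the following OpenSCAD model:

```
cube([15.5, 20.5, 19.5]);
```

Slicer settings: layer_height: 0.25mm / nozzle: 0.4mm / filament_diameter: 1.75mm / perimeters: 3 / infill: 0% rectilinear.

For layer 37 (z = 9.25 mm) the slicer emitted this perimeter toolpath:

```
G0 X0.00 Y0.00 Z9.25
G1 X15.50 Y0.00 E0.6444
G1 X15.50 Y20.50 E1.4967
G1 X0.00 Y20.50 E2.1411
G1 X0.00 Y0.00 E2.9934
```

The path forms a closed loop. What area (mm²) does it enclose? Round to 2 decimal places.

Apply the shoelace formula to the sequence of (X, Y) vertices; enclosed area = 317.75 mm².

317.75 mm²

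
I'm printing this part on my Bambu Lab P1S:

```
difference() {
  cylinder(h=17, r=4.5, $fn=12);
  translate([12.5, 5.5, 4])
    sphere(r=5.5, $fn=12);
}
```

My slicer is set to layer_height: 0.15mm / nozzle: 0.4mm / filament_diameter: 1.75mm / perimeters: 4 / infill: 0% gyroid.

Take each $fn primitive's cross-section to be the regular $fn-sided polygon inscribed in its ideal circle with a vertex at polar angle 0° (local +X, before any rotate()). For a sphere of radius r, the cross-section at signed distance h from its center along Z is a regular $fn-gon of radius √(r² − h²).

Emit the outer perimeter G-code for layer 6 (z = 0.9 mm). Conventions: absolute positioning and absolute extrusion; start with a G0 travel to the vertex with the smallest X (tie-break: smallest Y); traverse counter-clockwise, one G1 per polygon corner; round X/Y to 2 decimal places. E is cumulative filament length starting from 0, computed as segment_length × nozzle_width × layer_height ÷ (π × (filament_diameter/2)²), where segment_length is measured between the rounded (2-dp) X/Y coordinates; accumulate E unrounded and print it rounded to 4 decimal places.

At z = 0.9 mm: the cylinder: section is a regular 12-gon, circumradius r=4.5; the r=5.5 sphere at (12.5, 5.5) contributes a regular 12-gon of circumradius √(5.5²−3.1²) = 4.543; Subtracting the remaining from the first: starting from the r=4.5 cylinder, the r=5.5 sphere at (12.5, 5.5) misses the remaining region (no effect) — 1 connected region. The outline is a single polygon with 12 vertices. Extrusion per mm of travel: 0.4 × 0.15 / (π × 0.875²) = 0.024945. Accumulating E over each segment gives final E = 0.6975.

G0 X-4.50 Y0.00 Z0.90
G1 X-3.90 Y-2.25 E0.0581
G1 X-2.25 Y-3.90 E0.1163
G1 X0.00 Y-4.50 E0.1744
G1 X2.25 Y-3.90 E0.2325
G1 X3.90 Y-2.25 E0.2907
G1 X4.50 Y0.00 E0.3488
G1 X3.90 Y2.25 E0.4069
G1 X2.25 Y3.90 E0.4651
G1 X0.00 Y4.50 E0.5232
G1 X-2.25 Y3.90 E0.5812
G1 X-3.90 Y2.25 E0.6394
G1 X-4.50 Y0.00 E0.6975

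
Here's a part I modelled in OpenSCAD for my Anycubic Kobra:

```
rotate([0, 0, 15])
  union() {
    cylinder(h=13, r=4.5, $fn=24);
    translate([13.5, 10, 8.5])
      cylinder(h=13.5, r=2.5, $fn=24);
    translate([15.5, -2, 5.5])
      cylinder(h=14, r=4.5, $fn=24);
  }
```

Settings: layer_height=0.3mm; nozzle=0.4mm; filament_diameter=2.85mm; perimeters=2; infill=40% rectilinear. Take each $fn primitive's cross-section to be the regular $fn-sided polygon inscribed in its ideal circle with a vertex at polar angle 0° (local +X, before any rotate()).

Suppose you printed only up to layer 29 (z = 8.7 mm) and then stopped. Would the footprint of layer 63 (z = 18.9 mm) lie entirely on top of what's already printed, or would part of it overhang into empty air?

Compare the two slices. At z = 8.7: the r=4.5 cylinder gives a regular 24-gon of circumradius 4.5 (constant along its height) (area = (24/2)·4.500²·sin(360°/24) = 62.89 mm²); the cylinder at (13.5, 10): section is a regular 24-gon, circumradius r=2.5 (area = (24/2)·2.500²·sin(360°/24) = 19.41 mm²); the r=4.5 cylinder at (15.5, -2) contributes a regular 24-gon of circumradius 4.5 (area = (24/2)·4.500²·sin(360°/24) = 62.89 mm²); Merging all regions: the 3 present regions are separate (no shared area or edge), so areas and boundary lengths simply add and each stays a separate island — area = 145.20 mm²; (rotated 15° about Z; rotation is an isometry so areas/perimeters/island counts are preserved). At z = 18.9: the cylinder does not reach this height (z outside [0, 13]); the r=2.5 cylinder at (13.5, 10) gives a regular 24-gon of circumradius 2.5 (constant along its height) (area = (24/2)·2.500²·sin(360°/24) = 19.41 mm²); the cylinder at (15.5, -2): section is a regular 24-gon, circumradius r=4.5 (area = (24/2)·4.500²·sin(360°/24) = 62.89 mm²); Taking the union: the 2 present regions are separate (no shared area or edge), so areas and boundary lengths simply add and each stays a separate island — area = 82.30 mm²; (rotated 15° about Z; rotation is an isometry so areas/perimeters/island counts are preserved). Checking containment: the cross-section at z = 18.9 is a subset of the cross-section at z = 8.7.

entirely on top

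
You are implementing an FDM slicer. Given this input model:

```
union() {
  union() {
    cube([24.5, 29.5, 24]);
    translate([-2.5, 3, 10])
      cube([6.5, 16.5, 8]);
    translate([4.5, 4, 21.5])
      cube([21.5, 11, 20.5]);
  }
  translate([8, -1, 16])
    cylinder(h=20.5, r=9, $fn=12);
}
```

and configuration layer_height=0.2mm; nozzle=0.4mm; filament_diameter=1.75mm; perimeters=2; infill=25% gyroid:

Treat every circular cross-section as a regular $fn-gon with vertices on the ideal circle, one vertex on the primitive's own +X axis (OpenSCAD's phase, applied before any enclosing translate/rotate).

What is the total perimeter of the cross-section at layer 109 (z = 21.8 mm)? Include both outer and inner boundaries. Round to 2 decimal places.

124.39 mm

At z = 21.8 mm: the cube (footprint 24.5×29.5) is included at this height (perimeter 108.00 mm); the cube at (-2.5, 3) is not intersected at this z (z outside [10, 18]); the cube at (4.5, 4) (footprint 21.5×11) is included at this height (perimeter 65.00 mm); Merging all regions: the regions partially overlap (shared area 220.00 mm²), so the edge portions inside another operand are dropped and the merged outline is re-measured after clipping — boundary = 111.00 mm; the r=9 cylinder at (8, -1) contributes a regular 12-gon of circumradius 9 (perimeter = 2·12·9.000·sin(180°/12) = 55.90 mm); Merging all regions: the regions partially overlap (shared area 102.77 mm²), so the edge portions inside another operand are dropped and the merged outline is re-measured after clipping — boundary = 124.39 mm. Overall, the cross-section is a single solid region. Total boundary length (outer) = 124.39 mm.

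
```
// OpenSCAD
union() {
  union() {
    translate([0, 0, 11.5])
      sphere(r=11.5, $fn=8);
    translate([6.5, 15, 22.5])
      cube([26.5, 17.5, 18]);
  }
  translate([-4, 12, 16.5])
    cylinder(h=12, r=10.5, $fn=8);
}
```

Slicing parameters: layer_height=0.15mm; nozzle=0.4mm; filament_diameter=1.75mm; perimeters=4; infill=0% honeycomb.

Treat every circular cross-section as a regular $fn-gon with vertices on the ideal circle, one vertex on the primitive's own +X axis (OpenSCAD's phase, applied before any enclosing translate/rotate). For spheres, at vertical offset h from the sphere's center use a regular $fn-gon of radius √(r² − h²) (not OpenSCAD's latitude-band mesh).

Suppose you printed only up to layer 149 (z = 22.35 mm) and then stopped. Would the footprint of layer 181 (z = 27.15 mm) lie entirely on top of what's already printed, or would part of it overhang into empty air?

part overhangs

Compare the two slices. At z = 22.35: the r=11.5 sphere slices to a regular 8-gon of circumradius 3.811 (√(r²−h²) with h=10.85 from center) (area = (8/2)·3.811²·sin(360°/8) = 41.09 mm²); the cube at (6.5, 15) does not reach this height (z outside [22.5, 40.5]); Merging all regions: only the r=11.5 sphere is present, so the union is just that shape — area = 41.09 mm²; the r=10.5 cylinder at (-4, 12) gives a regular 8-gon of circumradius 10.5 (constant along its height) (area = (8/2)·10.500²·sin(360°/8) = 311.83 mm²); Taking the union: the regions partially overlap — summed areas 352.92 mm² minus the doubly-counted overlap 2.13 mm² gives 350.79 mm² — area = 350.79 mm². At z = 27.15: the sphere is not intersected at this z (|z−center|=15.650 > r=11.5); the cube at (6.5, 15) is present — its section is the full 26.5×17.5 rectangle (area 463.75 mm²); Taking the union: only the 26.5×17.5 cube at (6.5, 15) is present, so the union is just that shape — area = 463.75 mm²; the r=10.5 cylinder at (-4, 12) contributes a regular 8-gon of circumradius 10.5 (area = (8/2)·10.500²·sin(360°/8) = 311.83 mm²); Merging all regions: the 2 present regions are separate (no shared area or edge), so areas and boundary lengths simply add and each stays a separate island — area = 775.58 mm². Checking containment: at z = 27.15 the cross-section extends beyond the z = 22.35 cross-section by about 463.75 mm².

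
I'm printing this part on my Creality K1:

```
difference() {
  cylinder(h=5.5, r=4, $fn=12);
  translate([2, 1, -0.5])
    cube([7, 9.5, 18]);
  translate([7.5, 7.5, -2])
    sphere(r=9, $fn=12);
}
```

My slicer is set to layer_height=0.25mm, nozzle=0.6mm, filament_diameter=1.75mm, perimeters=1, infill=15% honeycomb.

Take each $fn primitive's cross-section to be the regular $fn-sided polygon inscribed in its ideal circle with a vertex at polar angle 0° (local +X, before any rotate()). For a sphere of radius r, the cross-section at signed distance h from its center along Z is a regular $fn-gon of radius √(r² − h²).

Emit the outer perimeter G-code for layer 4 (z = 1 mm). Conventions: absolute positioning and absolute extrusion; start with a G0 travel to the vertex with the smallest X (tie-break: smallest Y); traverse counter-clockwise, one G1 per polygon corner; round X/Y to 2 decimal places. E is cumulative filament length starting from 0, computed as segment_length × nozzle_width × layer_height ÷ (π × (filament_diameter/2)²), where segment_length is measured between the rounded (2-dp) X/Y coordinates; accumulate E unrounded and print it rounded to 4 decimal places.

G0 X-4.00 Y0.00 Z1.00
G1 X-3.46 Y-2.00 E0.1292
G1 X-2.00 Y-3.46 E0.2580
G1 X0.00 Y-4.00 E0.3871
G1 X2.00 Y-3.46 E0.5163
G1 X3.46 Y-2.00 E0.6451
G1 X3.99 Y-0.04 E0.7717
G1 X3.26 Y0.15 E0.8188
G1 X2.41 Y1.00 E0.8937
G1 X2.00 Y1.00 E0.9193
G1 X2.00 Y1.41 E0.9449
G1 X0.15 Y3.26 E1.1080
G1 X-0.04 Y3.99 E1.1551
G1 X-2.00 Y3.46 E1.2817
G1 X-3.46 Y2.00 E1.4105
G1 X-4.00 Y0.00 E1.5396

At z = 1 mm: the r=4 cylinder contributes a regular 12-gon of circumradius 4; the cube at (2, 1) (footprint 7×9.5) is included at this height; the r=9 sphere at (7.5, 7.5) contributes a regular 12-gon of circumradius √(9²−3²) = 8.485; Subtracting the remaining from the first: starting from the r=4 cylinder, the 7×9.5 cube at (2, 1) partially overlaps it — only the 2.67 mm² overlap (of its 66.50 mm²) is removed, clipping the outline; the r=9 sphere at (7.5, 7.5) partially overlaps it — only the 3.55 mm² overlap (of its 216.00 mm²) is removed, clipping the outline — 1 connected region. The outline is a single polygon with 15 vertices. Extrusion per mm of travel: 0.6 × 0.25 / (π × 0.875²) = 0.062363. Accumulating E over each segment gives final E = 1.5396.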